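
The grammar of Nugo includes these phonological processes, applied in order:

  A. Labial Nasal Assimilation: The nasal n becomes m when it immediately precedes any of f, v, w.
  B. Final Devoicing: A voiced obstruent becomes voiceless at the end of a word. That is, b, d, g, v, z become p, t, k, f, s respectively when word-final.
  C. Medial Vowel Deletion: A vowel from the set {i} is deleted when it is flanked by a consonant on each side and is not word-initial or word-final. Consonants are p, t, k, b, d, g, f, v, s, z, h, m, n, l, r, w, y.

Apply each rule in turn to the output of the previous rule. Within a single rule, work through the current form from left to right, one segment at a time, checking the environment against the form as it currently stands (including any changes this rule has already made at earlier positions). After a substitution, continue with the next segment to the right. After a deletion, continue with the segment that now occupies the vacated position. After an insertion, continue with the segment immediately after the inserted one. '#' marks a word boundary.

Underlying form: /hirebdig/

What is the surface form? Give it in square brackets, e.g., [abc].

A Labial Nasal Assimilation: no change — [hirebdig]
B Final Devoicing: [hirebdig] → [hirebdik]
C Medial Vowel Deletion: [hirebdik] → [hrebdk]

[hrebdk]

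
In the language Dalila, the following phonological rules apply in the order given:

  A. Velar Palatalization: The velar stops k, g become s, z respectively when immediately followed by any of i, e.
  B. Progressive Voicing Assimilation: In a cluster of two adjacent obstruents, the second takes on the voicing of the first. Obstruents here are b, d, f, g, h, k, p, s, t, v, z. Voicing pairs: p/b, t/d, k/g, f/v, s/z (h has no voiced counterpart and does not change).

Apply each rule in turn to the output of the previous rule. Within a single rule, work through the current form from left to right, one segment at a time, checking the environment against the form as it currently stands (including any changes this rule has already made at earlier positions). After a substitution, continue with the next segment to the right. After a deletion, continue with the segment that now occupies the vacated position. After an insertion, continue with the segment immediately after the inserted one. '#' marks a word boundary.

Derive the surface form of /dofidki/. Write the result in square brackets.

[dofidzi]

A Velar Palatalization: [dofidki] → [dofidsi]
B Progressive Voicing Assimilation: [dofidsi] → [dofidzi]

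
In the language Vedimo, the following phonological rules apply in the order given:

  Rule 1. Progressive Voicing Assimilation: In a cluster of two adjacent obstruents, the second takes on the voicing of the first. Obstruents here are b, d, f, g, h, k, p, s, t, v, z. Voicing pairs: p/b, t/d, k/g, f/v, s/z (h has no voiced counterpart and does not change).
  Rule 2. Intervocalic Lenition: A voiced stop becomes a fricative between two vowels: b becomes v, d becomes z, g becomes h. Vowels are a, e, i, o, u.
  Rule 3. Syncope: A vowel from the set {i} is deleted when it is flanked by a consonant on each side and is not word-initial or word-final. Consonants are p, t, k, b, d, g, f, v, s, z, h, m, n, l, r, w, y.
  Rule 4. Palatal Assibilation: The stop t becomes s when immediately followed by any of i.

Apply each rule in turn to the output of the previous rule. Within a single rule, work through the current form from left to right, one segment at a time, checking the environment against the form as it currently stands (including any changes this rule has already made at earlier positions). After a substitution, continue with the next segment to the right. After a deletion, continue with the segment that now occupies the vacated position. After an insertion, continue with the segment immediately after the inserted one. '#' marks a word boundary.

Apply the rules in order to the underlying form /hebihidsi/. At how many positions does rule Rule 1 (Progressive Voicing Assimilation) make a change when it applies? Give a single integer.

Rule 1 Progressive Voicing Assimilation: [hebihidsi] → [hebihidzi]
Rule 2 Intervocalic Lenition: [hebihidzi] → [hevihidzi]
Rule 3 Syncope: [hevihidzi] → [hevhdzi]
Rule 4 Palatal Assibilation: no change — [hevhdzi]
Rule Rule 1 changed 1 position(s).

1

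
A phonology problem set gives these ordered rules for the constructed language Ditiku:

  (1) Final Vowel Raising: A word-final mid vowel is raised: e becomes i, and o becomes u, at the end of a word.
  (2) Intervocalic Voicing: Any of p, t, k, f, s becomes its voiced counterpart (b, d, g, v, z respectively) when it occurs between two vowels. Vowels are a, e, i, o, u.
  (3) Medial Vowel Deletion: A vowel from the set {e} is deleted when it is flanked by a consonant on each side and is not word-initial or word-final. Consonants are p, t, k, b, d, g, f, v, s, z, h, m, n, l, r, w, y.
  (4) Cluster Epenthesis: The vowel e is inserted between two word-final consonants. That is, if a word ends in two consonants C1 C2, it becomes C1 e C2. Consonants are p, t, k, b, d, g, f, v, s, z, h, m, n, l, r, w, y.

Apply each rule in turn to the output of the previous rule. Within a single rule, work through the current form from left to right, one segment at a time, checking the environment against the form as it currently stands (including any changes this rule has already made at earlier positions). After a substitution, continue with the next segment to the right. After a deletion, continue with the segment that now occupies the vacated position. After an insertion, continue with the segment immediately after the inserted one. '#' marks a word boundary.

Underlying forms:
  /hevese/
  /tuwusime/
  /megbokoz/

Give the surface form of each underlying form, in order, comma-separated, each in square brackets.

[hvzi], [tuwuzimi], [mgbogoz]

/hevese/:
  (1) Final Vowel Raising: [hevese] → [hevesi]
  (2) Intervocalic Voicing: [hevesi] → [hevezi]
  (3) Medial Vowel Deletion: [hevezi] → [hvzi]
  (4) Cluster Epenthesis: no change — [hvzi]
/tuwusime/:
  (1) Final Vowel Raising: [tuwusime] → [tuwusimi]
  (2) Intervocalic Voicing: [tuwusimi] → [tuwuzimi]
  (3) Medial Vowel Deletion: no change — [tuwuzimi]
  (4) Cluster Epenthesis: no change — [tuwuzimi]
/megbokoz/:
  (1) Final Vowel Raising: no change — [megbokoz]
  (2) Intervocalic Voicing: [megbokoz] → [megbogoz]
  (3) Medial Vowel Deletion: [megbogoz] → [mgbogoz]
  (4) Cluster Epenthesis: no change — [mgbogoz]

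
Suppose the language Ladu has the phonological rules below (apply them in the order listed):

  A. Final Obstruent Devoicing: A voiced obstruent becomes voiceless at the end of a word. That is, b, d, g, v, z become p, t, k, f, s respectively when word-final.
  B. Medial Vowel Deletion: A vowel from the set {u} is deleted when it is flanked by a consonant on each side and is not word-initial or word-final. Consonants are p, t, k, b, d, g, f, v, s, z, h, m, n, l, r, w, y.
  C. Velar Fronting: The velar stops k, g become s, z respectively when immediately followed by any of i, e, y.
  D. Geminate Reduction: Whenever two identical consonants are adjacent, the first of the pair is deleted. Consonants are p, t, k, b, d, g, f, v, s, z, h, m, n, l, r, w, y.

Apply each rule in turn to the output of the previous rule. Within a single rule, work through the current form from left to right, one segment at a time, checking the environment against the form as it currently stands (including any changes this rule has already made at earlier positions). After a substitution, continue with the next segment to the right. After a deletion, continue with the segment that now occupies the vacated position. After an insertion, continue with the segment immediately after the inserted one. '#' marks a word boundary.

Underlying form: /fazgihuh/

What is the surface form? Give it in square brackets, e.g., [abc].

[fazih]

A Final Obstruent Devoicing: no change — [fazgihuh]
B Medial Vowel Deletion: [fazgihuh] → [fazgihh]
C Velar Fronting: [fazgihh] → [fazzihh]
D Geminate Reduction: [fazzihh] → [fazih]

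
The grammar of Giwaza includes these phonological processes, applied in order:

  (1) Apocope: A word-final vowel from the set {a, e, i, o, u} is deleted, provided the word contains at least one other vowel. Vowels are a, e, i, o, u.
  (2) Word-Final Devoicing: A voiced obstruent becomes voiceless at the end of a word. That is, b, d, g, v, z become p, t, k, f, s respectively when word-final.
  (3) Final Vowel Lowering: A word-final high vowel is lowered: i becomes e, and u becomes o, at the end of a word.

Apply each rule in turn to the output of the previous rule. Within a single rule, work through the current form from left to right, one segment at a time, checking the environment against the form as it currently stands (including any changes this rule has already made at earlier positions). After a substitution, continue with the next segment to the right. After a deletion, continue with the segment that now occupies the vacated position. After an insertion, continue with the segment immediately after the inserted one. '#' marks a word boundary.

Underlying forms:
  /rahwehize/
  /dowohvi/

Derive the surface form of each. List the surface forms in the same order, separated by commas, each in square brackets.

[rahwehis], [dowohf]

/rahwehize/:
  (1) Apocope: [rahwehize] → [rahwehiz]
  (2) Word-Final Devoicing: [rahwehiz] → [rahwehis]
  (3) Final Vowel Lowering: no change — [rahwehis]
/dowohvi/:
  (1) Apocope: [dowohvi] → [dowohv]
  (2) Word-Final Devoicing: [dowohv] → [dowohf]
  (3) Final Vowel Lowering: no change — [dowohf]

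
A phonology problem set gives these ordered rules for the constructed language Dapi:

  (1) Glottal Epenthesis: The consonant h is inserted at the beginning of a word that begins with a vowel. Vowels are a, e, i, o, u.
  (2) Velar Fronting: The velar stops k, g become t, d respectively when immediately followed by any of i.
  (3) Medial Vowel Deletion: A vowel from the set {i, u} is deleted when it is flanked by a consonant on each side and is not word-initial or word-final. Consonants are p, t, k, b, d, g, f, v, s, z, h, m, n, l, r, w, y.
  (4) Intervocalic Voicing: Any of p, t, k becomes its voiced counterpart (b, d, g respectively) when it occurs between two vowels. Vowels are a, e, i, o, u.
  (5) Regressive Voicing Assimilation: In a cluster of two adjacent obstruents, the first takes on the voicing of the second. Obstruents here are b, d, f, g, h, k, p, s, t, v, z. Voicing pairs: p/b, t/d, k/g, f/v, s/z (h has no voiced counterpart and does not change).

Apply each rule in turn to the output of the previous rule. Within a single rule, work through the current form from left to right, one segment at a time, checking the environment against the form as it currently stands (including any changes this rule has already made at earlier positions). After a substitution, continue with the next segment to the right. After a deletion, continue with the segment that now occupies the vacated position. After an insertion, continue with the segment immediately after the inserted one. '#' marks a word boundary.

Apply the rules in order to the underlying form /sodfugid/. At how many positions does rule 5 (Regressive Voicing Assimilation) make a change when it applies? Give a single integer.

2

(1) Glottal Epenthesis: no change — [sodfugid]
(2) Velar Fronting: [sodfugid] → [sodfudid]
(3) Medial Vowel Deletion: [sodfudid] → [sodfdd]
(4) Intervocalic Voicing: no change — [sodfdd]
(5) Regressive Voicing Assimilation: [sodfdd] → [sotvdd]
Rule 5 changed 2 position(s).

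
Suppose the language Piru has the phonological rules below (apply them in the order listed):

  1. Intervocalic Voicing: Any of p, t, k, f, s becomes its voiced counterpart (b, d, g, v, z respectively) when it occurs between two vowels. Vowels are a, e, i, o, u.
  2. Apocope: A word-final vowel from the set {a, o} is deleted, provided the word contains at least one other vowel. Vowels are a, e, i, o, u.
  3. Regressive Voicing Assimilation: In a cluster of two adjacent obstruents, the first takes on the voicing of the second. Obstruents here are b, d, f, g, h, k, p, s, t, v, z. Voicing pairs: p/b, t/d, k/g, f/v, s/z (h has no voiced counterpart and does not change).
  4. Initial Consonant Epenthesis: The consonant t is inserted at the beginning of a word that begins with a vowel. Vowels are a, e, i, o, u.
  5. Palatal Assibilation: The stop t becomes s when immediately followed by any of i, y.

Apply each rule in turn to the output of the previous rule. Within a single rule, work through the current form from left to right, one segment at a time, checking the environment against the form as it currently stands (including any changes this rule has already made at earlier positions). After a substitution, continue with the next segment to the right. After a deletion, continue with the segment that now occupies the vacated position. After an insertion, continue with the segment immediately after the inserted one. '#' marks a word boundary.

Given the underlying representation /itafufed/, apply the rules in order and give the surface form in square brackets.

1 Intervocalic Voicing: [itafufed] → [idavuved]
2 Apocope: no change — [idavuved]
3 Regressive Voicing Assimilation: no change — [idavuved]
4 Initial Consonant Epenthesis: [idavuved] → [tidavuved]
5 Palatal Assibilation: [tidavuved] → [sidavuved]

[sidavuved]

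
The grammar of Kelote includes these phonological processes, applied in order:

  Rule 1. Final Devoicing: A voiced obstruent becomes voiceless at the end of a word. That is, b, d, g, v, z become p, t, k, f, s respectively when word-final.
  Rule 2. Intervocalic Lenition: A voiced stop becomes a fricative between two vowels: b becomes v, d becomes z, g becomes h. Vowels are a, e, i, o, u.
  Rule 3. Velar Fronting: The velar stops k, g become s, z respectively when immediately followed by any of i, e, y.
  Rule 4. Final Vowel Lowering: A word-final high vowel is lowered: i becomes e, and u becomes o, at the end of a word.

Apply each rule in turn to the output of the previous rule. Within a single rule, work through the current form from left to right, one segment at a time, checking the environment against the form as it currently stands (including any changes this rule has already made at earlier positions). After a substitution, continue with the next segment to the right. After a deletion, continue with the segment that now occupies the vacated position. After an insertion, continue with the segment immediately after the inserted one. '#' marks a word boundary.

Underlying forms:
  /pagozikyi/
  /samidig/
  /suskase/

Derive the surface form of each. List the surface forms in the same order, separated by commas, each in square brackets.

/pagozikyi/:
  Rule 1 Final Devoicing: no change — [pagozikyi]
  Rule 2 Intervocalic Lenition: [pagozikyi] → [pahozikyi]
  Rule 3 Velar Fronting: [pahozikyi] → [pahozisyi]
  Rule 4 Final Vowel Lowering: [pahozisyi] → [pahozisye]
/samidig/:
  Rule 1 Final Devoicing: [samidig] → [samidik]
  Rule 2 Intervocalic Lenition: [samidik] → [samizik]
  Rule 3 Velar Fronting: no change — [samizik]
  Rule 4 Final Vowel Lowering: no change — [samizik]
/suskase/:
  Rule 1 Final Devoicing: no change — [suskase]
  Rule 2 Intervocalic Lenition: no change — [suskase]
  Rule 3 Velar Fronting: no change — [suskase]
  Rule 4 Final Vowel Lowering: no change — [suskase]

[pahozisye], [samizik], [suskase]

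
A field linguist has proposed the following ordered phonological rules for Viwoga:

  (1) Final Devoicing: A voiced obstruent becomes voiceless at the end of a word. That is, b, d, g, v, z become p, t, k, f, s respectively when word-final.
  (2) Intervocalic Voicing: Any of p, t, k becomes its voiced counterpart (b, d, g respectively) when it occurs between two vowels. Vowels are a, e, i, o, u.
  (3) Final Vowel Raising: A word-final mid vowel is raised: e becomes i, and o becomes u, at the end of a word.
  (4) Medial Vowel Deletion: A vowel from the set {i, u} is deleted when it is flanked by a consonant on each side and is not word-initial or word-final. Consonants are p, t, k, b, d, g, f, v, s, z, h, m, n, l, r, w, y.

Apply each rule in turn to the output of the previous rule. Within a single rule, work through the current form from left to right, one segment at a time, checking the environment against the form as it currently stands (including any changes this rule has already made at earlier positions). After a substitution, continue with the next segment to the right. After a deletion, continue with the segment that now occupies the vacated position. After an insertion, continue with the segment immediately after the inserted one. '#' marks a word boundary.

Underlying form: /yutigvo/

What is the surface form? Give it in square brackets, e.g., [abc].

[ydgvu]

(1) Final Devoicing: no change — [yutigvo]
(2) Intervocalic Voicing: [yutigvo] → [yudigvo]
(3) Final Vowel Raising: [yudigvo] → [yudigvu]
(4) Medial Vowel Deletion: [yudigvu] → [ydgvu]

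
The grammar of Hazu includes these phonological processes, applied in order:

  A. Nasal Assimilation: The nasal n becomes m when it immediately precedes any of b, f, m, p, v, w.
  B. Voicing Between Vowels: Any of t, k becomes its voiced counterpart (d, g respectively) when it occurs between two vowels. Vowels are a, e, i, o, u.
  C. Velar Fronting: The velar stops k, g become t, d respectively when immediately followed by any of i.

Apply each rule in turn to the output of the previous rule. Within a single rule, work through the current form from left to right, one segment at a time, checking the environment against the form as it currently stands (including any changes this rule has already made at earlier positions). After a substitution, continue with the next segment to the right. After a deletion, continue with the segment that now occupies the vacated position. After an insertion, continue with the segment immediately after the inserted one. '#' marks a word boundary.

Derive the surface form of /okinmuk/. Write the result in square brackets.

A Nasal Assimilation: [okinmuk] → [okimmuk]
B Voicing Between Vowels: [okimmuk] → [ogimmuk]
C Velar Fronting: [ogimmuk] → [odimmuk]

[odimmuk]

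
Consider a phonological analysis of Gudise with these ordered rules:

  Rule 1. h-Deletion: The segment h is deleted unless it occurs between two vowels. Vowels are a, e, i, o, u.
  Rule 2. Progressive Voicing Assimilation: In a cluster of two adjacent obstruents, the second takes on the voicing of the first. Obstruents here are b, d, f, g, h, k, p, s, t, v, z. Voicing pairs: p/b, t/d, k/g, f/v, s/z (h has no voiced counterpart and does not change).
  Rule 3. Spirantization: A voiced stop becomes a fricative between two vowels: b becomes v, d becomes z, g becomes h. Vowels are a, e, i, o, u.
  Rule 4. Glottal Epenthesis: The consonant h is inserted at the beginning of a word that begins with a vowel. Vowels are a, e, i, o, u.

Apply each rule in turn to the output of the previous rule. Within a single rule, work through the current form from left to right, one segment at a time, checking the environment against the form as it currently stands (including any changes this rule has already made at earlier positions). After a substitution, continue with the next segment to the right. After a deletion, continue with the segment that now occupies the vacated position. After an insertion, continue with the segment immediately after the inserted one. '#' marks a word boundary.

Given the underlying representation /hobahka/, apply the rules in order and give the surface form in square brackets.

[hovaka]

Rule 1 h-Deletion: [hobahka] → [obaka]
Rule 2 Progressive Voicing Assimilation: no change — [obaka]
Rule 3 Spirantization: [obaka] → [ovaka]
Rule 4 Glottal Epenthesis: [ovaka] → [hovaka]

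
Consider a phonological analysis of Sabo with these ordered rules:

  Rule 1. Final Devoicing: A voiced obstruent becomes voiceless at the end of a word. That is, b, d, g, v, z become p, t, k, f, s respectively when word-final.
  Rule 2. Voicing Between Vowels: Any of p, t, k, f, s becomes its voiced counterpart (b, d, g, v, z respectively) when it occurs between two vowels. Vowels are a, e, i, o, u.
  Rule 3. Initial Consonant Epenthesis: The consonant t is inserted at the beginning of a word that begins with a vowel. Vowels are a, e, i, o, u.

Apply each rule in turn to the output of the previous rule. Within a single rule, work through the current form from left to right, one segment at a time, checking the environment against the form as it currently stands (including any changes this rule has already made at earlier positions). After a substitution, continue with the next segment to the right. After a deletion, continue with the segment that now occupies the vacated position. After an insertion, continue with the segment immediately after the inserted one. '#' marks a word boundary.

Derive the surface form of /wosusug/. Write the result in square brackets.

[wozuzuk]

Rule 1 Final Devoicing: [wosusug] → [wosusuk]
Rule 2 Voicing Between Vowels: [wosusuk] → [wozuzuk]
Rule 3 Initial Consonant Epenthesis: no change — [wozuzuk]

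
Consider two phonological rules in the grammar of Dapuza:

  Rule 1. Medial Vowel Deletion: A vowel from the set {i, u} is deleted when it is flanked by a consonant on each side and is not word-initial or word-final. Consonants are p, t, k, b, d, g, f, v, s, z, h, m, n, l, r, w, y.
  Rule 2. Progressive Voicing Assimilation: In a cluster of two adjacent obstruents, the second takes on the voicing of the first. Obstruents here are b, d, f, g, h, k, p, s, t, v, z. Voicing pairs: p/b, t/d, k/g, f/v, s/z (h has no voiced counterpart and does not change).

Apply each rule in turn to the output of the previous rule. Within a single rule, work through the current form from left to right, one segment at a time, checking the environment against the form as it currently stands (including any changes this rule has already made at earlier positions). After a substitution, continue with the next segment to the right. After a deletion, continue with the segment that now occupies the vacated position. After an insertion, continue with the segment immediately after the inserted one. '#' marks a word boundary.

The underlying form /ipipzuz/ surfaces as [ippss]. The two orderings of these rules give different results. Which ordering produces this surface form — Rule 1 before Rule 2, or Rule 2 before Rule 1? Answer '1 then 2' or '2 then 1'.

1 then 2

Order 1 then 2:
  1 Medial Vowel Deletion: [ipipzuz] → [ippzz]
  2 Progressive Voicing Assimilation: [ippzz] → [ippss]
  result: [ippss]
Order 2 then 1:
  2 Progressive Voicing Assimilation: [ipipzuz] → [ipipsuz]
  1 Medial Vowel Deletion: [ipipsuz] → [ippsz]
  result: [ippsz]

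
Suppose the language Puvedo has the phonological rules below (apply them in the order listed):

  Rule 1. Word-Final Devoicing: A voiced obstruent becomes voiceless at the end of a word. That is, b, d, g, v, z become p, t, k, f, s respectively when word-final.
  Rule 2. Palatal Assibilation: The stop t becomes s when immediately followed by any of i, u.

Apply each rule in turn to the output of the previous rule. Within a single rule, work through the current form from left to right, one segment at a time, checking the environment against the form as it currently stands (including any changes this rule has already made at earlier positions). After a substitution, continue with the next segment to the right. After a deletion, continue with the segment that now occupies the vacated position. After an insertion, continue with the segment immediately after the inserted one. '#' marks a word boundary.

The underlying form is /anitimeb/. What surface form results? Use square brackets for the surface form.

[anisimep]

Rule 1 Word-Final Devoicing: [anitimeb] → [anitimep]
Rule 2 Palatal Assibilation: [anitimep] → [anisimep]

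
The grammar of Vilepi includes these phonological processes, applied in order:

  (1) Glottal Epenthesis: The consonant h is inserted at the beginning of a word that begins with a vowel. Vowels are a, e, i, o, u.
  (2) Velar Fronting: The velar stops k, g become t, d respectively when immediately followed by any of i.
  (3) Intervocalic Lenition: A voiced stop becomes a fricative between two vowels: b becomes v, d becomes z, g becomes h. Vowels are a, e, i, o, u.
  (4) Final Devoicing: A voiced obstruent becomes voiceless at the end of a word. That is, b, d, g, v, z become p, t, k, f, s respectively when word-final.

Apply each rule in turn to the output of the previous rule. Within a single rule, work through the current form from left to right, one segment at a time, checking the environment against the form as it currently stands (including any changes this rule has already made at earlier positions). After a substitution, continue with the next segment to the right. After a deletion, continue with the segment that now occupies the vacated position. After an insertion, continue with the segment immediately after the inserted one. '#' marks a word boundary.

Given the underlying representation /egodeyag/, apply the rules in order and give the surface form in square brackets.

(1) Glottal Epenthesis: [egodeyag] → [hegodeyag]
(2) Velar Fronting: no change — [hegodeyag]
(3) Intervocalic Lenition: [hegodeyag] → [hehozeyag]
(4) Final Devoicing: [hehozeyag] → [hehozeyak]

[hehozeyak]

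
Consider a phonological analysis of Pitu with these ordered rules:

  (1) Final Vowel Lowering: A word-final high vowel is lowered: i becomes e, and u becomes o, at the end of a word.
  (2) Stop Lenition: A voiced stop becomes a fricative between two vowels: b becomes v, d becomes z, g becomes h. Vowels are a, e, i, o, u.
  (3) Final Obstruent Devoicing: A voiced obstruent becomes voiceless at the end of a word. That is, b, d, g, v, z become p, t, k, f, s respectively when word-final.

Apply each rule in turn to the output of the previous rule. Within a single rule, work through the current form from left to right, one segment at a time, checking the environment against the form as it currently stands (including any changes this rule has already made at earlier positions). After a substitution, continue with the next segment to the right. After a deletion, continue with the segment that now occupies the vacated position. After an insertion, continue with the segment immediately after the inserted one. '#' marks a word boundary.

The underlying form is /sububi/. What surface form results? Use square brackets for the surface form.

(1) Final Vowel Lowering: [sububi] → [subube]
(2) Stop Lenition: [subube] → [suvuve]
(3) Final Obstruent Devoicing: no change — [suvuve]

[suvuve]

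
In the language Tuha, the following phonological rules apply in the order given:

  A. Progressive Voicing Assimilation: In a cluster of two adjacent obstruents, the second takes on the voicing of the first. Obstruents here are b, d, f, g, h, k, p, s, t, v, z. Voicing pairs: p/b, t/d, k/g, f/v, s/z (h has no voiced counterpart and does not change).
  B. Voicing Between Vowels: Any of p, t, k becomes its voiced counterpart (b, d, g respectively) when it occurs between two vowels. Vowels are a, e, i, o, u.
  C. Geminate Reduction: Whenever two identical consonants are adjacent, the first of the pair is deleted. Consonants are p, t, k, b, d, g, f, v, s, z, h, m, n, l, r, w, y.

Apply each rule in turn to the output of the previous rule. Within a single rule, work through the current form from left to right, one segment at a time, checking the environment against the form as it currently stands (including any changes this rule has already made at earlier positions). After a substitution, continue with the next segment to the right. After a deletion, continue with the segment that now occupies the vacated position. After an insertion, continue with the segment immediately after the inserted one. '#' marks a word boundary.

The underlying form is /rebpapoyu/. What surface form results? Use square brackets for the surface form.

A Progressive Voicing Assimilation: [rebpapoyu] → [rebbapoyu]
B Voicing Between Vowels: [rebbapoyu] → [rebbaboyu]
C Geminate Reduction: [rebbaboyu] → [rebaboyu]

[rebaboyu]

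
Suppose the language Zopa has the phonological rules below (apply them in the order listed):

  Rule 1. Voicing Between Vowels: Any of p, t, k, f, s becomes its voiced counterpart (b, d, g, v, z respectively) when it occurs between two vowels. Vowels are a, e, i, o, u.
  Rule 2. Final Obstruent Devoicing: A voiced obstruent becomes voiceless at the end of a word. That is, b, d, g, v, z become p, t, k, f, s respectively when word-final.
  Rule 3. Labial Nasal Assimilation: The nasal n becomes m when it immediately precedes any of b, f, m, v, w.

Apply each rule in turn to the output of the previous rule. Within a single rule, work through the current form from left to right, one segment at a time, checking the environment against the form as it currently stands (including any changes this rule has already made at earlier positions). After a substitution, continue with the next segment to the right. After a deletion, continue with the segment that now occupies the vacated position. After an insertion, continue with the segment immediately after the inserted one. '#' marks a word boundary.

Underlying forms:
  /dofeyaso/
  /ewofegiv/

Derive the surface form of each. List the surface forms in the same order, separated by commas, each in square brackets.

[doveyazo], [ewovegif]

/dofeyaso/:
  Rule 1 Voicing Between Vowels: [dofeyaso] → [doveyazo]
  Rule 2 Final Obstruent Devoicing: no change — [doveyazo]
  Rule 3 Labial Nasal Assimilation: no change — [doveyazo]
/ewofegiv/:
  Rule 1 Voicing Between Vowels: [ewofegiv] → [ewovegiv]
  Rule 2 Final Obstruent Devoicing: [ewovegiv] → [ewovegif]
  Rule 3 Labial Nasal Assimilation: no change — [ewovegif]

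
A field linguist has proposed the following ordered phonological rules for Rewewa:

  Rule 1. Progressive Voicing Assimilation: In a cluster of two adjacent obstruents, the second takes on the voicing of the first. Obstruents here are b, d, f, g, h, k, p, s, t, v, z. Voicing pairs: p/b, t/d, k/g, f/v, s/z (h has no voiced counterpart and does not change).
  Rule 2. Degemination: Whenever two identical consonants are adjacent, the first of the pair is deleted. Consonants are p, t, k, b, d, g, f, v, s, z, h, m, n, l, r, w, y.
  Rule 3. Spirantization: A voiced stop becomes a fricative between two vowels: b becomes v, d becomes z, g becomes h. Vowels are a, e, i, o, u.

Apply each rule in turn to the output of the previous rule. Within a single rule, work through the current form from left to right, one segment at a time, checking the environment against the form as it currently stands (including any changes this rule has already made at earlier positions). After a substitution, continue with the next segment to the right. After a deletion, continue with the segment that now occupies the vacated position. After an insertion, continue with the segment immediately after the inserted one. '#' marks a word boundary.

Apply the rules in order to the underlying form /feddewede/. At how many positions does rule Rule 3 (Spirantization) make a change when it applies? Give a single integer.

2

Rule 1 Progressive Voicing Assimilation: no change — [feddewede]
Rule 2 Degemination: [feddewede] → [fedewede]
Rule 3 Spirantization: [fedewede] → [fezeweze]
Rule Rule 3 changed 2 position(s).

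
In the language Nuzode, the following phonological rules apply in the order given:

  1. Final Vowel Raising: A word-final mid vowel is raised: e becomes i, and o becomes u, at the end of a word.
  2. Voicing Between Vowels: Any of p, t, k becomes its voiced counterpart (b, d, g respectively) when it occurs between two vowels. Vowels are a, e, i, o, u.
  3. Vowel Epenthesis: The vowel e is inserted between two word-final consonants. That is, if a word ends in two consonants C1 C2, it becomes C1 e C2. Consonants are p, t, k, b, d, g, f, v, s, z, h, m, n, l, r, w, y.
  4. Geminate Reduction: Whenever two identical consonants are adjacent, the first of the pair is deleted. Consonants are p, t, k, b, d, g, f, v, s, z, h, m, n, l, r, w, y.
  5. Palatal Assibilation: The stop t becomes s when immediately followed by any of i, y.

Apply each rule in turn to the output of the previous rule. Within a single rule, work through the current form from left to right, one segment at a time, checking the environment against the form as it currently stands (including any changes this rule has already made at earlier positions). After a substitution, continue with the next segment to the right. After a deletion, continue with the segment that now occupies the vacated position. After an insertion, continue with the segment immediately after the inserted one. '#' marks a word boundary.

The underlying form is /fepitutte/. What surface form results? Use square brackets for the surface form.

1 Final Vowel Raising: [fepitutte] → [fepitutti]
2 Voicing Between Vowels: [fepitutti] → [febidutti]
3 Vowel Epenthesis: no change — [febidutti]
4 Geminate Reduction: [febidutti] → [febiduti]
5 Palatal Assibilation: [febiduti] → [febidusi]

[febidusi]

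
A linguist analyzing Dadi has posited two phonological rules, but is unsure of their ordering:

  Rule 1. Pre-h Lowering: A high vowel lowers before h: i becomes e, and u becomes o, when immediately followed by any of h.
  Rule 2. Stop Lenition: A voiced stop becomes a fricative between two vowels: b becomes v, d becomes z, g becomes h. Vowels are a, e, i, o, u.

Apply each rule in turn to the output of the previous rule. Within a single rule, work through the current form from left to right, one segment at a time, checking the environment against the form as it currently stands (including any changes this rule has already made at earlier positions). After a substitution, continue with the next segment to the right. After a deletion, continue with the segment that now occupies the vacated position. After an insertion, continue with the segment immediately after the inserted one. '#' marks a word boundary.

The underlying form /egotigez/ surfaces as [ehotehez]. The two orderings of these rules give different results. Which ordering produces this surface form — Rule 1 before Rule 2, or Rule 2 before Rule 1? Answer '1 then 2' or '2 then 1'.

Order 1 then 2:
  1 Pre-h Lowering: no change — [egotigez]
  2 Stop Lenition: [egotigez] → [ehotihez]
  result: [ehotihez]
Order 2 then 1:
  2 Stop Lenition: [egotigez] → [ehotihez]
  1 Pre-h Lowering: [ehotihez] → [ehotehez]
  result: [ehotehez]

2 then 1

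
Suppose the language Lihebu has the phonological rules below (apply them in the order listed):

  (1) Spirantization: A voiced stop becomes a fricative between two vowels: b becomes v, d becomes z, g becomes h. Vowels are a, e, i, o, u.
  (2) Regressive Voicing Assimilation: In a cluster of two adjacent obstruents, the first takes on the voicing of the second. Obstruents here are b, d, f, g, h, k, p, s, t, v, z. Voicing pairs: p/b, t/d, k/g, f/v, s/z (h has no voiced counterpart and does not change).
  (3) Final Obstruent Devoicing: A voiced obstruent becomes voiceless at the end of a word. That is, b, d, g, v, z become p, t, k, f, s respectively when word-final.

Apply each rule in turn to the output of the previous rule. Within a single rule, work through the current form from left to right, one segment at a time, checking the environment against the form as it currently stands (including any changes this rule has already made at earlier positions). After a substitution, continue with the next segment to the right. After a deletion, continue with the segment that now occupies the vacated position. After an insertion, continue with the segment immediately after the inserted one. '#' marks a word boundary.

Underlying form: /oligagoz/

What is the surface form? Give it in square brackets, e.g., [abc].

[olihahos]

(1) Spirantization: [oligagoz] → [olihahoz]
(2) Regressive Voicing Assimilation: no change — [olihahoz]
(3) Final Obstruent Devoicing: [olihahoz] → [olihahos]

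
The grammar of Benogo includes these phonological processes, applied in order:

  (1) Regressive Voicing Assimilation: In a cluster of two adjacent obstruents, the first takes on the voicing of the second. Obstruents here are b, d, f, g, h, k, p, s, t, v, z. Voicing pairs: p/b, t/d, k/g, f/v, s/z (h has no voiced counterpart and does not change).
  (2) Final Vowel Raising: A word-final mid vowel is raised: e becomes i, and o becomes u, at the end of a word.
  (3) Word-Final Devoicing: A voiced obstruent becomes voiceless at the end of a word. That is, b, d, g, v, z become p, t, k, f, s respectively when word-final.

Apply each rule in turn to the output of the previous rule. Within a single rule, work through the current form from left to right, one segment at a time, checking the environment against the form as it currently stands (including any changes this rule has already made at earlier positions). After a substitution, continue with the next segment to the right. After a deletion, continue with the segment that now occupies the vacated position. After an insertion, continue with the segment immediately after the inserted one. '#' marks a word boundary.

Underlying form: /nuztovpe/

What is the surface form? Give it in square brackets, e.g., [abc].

[nustofpi]

(1) Regressive Voicing Assimilation: [nuztovpe] → [nustofpe]
(2) Final Vowel Raising: [nustofpe] → [nustofpi]
(3) Word-Final Devoicing: no change — [nustofpi]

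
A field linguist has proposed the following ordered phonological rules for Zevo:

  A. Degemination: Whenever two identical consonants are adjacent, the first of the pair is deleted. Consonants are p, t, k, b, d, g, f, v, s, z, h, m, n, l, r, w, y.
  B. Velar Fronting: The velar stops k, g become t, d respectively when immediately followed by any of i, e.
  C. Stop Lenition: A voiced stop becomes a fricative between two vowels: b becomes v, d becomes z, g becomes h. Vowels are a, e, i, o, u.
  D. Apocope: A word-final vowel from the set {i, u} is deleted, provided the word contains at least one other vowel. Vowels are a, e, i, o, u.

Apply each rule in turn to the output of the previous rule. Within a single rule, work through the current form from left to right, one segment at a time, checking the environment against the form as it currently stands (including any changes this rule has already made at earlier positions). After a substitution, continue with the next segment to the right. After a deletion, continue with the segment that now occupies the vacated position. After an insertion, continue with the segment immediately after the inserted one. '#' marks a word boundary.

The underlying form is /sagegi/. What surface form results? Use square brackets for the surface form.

A Degemination: no change — [sagegi]
B Velar Fronting: [sagegi] → [sadedi]
C Stop Lenition: [sadedi] → [sazezi]
D Apocope: [sazezi] → [sazez]

[sazez]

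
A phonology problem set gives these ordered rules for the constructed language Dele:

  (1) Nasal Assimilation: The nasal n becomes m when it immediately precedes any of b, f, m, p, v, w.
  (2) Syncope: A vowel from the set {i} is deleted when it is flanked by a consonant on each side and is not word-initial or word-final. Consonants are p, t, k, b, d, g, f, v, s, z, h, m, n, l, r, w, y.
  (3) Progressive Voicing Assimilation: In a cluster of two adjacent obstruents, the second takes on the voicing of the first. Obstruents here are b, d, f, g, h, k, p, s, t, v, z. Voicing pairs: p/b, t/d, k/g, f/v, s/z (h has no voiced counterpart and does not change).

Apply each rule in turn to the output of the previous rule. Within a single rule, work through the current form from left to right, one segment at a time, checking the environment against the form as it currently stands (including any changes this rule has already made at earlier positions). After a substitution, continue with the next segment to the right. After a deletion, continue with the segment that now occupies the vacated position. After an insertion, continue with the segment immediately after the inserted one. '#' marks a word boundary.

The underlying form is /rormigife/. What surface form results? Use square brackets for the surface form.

(1) Nasal Assimilation: no change — [rormigife]
(2) Syncope: [rormigife] → [rormgfe]
(3) Progressive Voicing Assimilation: [rormgfe] → [rormgve]

[rormgve]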